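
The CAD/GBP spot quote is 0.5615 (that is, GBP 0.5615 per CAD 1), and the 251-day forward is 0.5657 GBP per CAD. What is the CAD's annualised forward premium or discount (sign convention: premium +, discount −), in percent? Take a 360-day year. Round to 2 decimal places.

T = 251/360 years.
(F − S)/S = (0.5657 − 0.5615)/0.5615 = 0.0074800.
×(1/T) gives 1.07% p.a.

+1.07%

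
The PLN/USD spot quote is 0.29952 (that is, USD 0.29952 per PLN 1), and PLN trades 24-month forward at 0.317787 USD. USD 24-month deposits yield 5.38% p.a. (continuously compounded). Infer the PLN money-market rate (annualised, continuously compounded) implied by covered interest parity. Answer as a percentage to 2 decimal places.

2.42%

T = 2 years.
F/S = 0.317787/0.29952 = 1.0609876 = (growth of USD) / (growth of PLN).
USD growth factor: e^(0.0538×2) = 1.1136022.
So the PLN growth factor = 1.0495902.
r = ln(1.0495902)/2 = 0.024200 → 2.42%.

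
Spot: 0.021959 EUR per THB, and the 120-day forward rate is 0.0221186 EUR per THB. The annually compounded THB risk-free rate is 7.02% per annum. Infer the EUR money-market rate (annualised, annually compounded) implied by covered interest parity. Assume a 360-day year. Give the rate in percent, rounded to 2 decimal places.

T = 120/360 years.
CIP gives F = S · g_EUR/g_THB, so g_EUR/g_THB = 0.0221186/0.021959 = 1.0072681.
The THB side grows by (1 + 0.0702)^(120/360) = 1.0228728.
That pins the EUR growth at 1.0303071.
r = 1.0303071^(360/120) − 1 = 0.093705 → 9.37%.

9.37%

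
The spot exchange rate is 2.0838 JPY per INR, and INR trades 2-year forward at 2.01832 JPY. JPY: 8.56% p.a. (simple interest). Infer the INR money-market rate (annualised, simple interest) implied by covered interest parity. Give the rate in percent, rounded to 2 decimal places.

10.46%

T = 2 years.
CIP gives F = S · g_JPY/g_INR, so g_JPY/g_INR = 2.01832/2.0838 = 0.9685766.
The JPY side grows by 1 + 0.0856×2 = 1.171200.
So the INR growth factor = 1.2091971.
r = (1.2091971 − 1)/2 = 0.104599 → 10.46%.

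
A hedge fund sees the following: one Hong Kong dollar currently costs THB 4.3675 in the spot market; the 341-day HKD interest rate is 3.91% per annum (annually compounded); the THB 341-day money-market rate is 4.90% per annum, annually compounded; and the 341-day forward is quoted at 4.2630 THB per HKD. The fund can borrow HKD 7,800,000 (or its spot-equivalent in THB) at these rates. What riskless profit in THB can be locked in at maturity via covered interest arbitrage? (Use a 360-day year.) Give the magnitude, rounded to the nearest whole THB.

T = 341/360 years.
Invest the HKD and cover forward: 7,800,000 × 1.0369986886 × 4.2630 = THB 34,481,658.19.
Convert at spot and invest in THB: 7,800,000 × 4.3675 × 1.0463548799 = THB 35,645,648.52.
The quoted forward undervalues HKD, so borrow HKD, convert to THB at spot, deposit the THB at 4.90%, and buy HKD forward at 4.2630 to cover the loan.
Profit = 35,645,648.52 − 34,481,658.19 = THB 1,163,990.

THB 1,163,990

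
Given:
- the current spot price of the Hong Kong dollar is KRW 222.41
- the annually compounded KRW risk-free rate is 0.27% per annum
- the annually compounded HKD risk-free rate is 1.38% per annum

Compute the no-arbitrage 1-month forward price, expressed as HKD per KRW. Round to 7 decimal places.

0.0045003

T = 1/12 years.
KRW accumulates by (1 + 0.0027)^(1/12) = 1.0002247.
Growth of 1 HKD over T: (1 + 0.0138)^(1/12) = 1.0011428.
So F = 222.41 × 1.0002247 / 1.0011428 = 222.2060 (KRW/HKD).
Quoted the other way: 1/222.2060 = 0.0045003 HKD per KRW.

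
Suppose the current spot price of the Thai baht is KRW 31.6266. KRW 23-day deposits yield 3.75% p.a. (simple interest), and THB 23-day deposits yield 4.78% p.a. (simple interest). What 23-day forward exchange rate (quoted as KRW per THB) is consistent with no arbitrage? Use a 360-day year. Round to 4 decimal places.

T = 23/360 years.
Growth of 1 KRW over T: 1 + 0.0375×23/360 = 1.00239583.
Growth of 1 THB over T: 1 + 0.0478×23/360 = 1.00305389.
So F = 31.6266 × 1.00239583 / 1.00305389 = 31.605851 (KRW/THB).

31.6059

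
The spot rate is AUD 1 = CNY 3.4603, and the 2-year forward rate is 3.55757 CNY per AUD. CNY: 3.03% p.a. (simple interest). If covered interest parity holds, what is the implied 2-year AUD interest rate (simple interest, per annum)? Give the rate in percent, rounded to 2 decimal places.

T = 2 years.
CIP gives F = S · g_CNY/g_AUD, so g_CNY/g_AUD = 3.55757/3.4603 = 1.0281103.
CNY growth factor: 1 + 0.0303×2 = 1.060600.
That pins the AUD growth at 1.0316014.
r = (1.0316014 − 1)/2 = 0.015801 → 1.58%.

1.58%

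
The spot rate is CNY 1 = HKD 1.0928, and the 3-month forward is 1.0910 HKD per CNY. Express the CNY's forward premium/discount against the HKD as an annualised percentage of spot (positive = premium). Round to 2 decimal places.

T = 3/12 years.
Period premium: (1.0910 − 1.0928)/1.0928 = -0.0016471.
×(1/T) gives -0.66% p.a.

-0.66%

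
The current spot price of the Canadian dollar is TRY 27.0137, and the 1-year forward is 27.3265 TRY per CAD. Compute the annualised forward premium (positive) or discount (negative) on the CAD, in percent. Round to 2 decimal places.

T = 1 year.
Period premium: (27.3265 − 27.0137)/27.0137 = 0.0115793.
Annualise by dividing by T: 0.0115793 / 1 = 0.011579 → 1.16%.

+1.16%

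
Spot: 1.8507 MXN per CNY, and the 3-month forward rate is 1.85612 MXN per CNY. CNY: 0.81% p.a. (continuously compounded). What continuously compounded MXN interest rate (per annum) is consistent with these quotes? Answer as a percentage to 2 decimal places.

1.98%

T = 3/12 years.
By CIP, F/S equals the MXN-to-CNY growth ratio: 1.85612/1.8507 = 1.0029286.
CNY growth factor: e^(0.0081×3/12) = 1.0020271.
That pins the MXN growth at 1.0049616.
r = ln(1.0049616)/(3/12) = 0.019797 → 1.98%.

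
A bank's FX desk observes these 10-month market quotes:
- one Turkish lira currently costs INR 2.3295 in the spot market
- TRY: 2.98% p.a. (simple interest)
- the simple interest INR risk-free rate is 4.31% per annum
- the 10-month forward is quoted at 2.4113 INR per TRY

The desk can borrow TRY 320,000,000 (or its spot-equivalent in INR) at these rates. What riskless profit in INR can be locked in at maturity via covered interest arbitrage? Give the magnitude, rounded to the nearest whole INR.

T = 10/12 years.
Route A — deposit TRY, sell forward: 320,000,000 × 1.02483333333 × 2.4113 = INR 790,777,797.33.
Route B — convert at spot, deposit INR: 320,000,000 × 2.3295 × 1.03591666667 = INR 772,213,720.00.
The quoted forward overvalues TRY, so borrow INR, buy TRY at spot, deposit the TRY at 2.98%, and sell the proceeds forward at 2.4113.
The gap between the two covered legs is INR 18,564,077.

INR 18,564,077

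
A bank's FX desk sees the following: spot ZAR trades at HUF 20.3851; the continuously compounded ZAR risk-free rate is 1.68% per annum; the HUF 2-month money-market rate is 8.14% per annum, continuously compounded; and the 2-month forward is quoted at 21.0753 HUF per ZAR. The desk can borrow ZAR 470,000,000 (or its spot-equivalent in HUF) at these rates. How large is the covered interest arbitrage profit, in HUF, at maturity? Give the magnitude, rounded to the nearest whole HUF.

HUF 221,300,054

T = 2/12 years.
Invest the ZAR and cover forward: 470,000,000 × 1.002803923661 × 21.0753 = HUF 9,933,164,960.20.
Convert at spot and invest in HUF: 470,000,000 × 20.3851 × 1.013659111472 = HUF 9,711,864,906.04.
The quoted forward overvalues ZAR, so borrow HUF, buy ZAR at spot, deposit the ZAR at 1.68%, and sell the proceeds forward at 21.0753.
Arbitrage profit = |9,933,164,960.20 − 9,711,864,906.04| = HUF 221,300,054.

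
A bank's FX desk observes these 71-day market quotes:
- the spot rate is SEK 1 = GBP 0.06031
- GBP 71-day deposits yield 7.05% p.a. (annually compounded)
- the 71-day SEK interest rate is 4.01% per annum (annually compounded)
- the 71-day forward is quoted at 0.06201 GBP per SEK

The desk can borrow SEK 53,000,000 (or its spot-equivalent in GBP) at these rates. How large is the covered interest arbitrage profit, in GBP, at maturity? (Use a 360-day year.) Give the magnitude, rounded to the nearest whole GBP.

T = 71/360 years.
Keep in SEK, deliver into the forward: 53,000,000·1.0077843·0.06201 = GBP 3,312,113.34.
Swap to GBP now, deposit: 53,000,000·0.06031·1.013526595 = GBP 3,239,666.81.
The quoted forward overvalues SEK, so borrow GBP, buy SEK at spot, deposit the SEK at 4.01%, and sell the proceeds forward at 0.06201.
Profit = 3,312,113.34 − 3,239,666.81 = GBP 72,447.

GBP 72,447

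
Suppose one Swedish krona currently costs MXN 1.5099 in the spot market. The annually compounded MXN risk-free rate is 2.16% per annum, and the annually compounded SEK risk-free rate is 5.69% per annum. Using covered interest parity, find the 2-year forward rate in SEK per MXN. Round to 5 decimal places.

T = 2 years.
Growth of 1 MXN over T: (1 + 0.0216)^2 = 1.0436666.
SEK accumulates by (1 + 0.0569)^2 = 1.1170376.
So F = 1.5099 × 1.0436666 / 1.1170376 = 1.410724 (MXN/SEK).
Invert for SEK per MXN: 1 / 1.410724 = 0.70886.

0.70886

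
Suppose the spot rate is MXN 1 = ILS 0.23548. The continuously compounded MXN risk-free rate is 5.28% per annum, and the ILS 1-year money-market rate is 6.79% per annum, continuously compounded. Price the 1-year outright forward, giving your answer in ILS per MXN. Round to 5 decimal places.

T = 1 year.
ILS growth factor: e^(0.0679×1) = 1.0702583.
MXN accumulates by e^(0.0528×1) = 1.0542188.
CIP: F = S · (grow ILS)/(grow MXN) = 0.23548 × 1.0702583/1.0542188 = 0.2390627 ILS per MXN.

0.23906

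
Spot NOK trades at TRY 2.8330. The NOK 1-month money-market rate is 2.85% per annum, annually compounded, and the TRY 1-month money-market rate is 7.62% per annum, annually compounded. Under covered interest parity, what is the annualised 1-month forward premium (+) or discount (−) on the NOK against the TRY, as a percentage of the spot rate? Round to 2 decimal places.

+4.54%

T = 1/12 years.
No-arbitrage forward: 2.833 × 1.0061385 / 1.0023445 = 2.8437233 TRY/NOK.
Annualised premium = (F − S)/S × (1/T) = (2.8437233 − 2.833)/2.833 ÷ (1/12) = 4.54%.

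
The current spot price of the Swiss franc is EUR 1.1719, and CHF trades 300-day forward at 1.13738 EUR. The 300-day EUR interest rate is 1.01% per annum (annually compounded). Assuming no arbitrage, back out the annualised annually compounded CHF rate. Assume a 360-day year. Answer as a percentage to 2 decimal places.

T = 300/360 years.
F/S = 1.13738/1.1719 = 0.9705436 = (growth of EUR) / (growth of CHF).
EUR growth factor: (1 + 0.0101)^(300/360) = 1.0084096.
So the CHF growth factor = 1.0390152.
r = 1.0390152^(360/300) − 1 = 0.046999 → 4.70%.

4.70%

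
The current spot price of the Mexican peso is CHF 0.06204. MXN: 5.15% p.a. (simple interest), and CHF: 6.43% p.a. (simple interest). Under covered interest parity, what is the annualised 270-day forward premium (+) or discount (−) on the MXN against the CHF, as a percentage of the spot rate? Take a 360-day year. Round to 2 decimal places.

+1.23%

T = 270/360 years.
F = S · g_CHF/g_MXN = 0.06204 × 1.048225/1.038625 = 0.06261344.
Annualised premium = (F − S)/S × (1/T) = (0.06261344 − 0.06204)/0.06204 ÷ (270/360) = 1.23%.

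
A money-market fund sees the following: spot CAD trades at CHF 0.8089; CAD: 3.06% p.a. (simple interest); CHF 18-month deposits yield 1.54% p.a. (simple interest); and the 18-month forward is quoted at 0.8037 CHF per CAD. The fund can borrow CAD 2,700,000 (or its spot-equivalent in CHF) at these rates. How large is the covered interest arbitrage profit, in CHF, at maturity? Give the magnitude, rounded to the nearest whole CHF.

CHF 35,111

T = 18/12 years.
Invest the CAD and cover forward: 2,700,000 × 1.045900 × 0.8037 = CHF 2,269,592.54.
Convert at spot and invest in CHF: 2,700,000 × 0.8089 × 1.023100 = CHF 2,234,481.09.
The quoted forward overvalues CAD, so borrow CHF, buy CAD at spot, deposit the CAD at 3.06%, and sell the proceeds forward at 0.8037.
Profit = 2,269,592.54 − 2,234,481.09 = CHF 35,111.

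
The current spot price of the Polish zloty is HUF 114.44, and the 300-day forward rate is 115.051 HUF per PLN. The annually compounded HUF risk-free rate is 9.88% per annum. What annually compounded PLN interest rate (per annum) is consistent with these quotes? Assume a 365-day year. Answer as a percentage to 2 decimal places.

9.17%

T = 300/365 years.
F/S = 115.051/114.44 = 1.0053390 = (growth of HUF) / (growth of PLN).
HUF growth factor: (1 + 0.0988)^(300/365) = 1.0805174.
Hence g_PLN = 1.0747792.
r = 1.0747792^(365/300) − 1 = 0.091704 → 9.17%.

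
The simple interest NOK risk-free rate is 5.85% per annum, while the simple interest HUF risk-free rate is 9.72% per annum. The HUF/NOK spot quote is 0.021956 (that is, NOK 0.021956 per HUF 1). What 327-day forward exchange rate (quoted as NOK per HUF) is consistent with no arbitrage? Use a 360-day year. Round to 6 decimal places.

0.021247

T = 327/360 years.
NOK growth factor: 1 + 0.0585×327/360 = 1.0531375.
HUF accumulates by 1 + 0.0972×327/360 = 1.088290.
Forward (NOK per HUF) = 0.021956 × 1.0531375 / 1.088290 = 0.02124681.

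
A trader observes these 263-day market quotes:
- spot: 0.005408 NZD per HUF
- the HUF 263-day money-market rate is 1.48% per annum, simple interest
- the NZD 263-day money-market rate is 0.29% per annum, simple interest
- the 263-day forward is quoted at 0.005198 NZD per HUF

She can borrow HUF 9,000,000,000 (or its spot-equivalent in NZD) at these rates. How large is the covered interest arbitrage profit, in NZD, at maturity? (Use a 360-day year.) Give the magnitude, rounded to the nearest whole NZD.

NZD 1,487,300

T = 263/360 years.
Invest the HUF and cover forward: 9,000,000,000 × 1.0108122222 × 0.005198 = NZD 47,287,817.38.
Convert at spot and invest in NZD: 9,000,000,000 × 0.005408 × 1.0021186111 = NZD 48,775,117.04.
The quoted forward undervalues HUF, so borrow HUF, convert to NZD at spot, deposit the NZD at 0.29%, and buy HUF forward at 0.005198 to cover the loan.
Profit = 48,775,117.04 − 47,287,817.38 = NZD 1,487,300.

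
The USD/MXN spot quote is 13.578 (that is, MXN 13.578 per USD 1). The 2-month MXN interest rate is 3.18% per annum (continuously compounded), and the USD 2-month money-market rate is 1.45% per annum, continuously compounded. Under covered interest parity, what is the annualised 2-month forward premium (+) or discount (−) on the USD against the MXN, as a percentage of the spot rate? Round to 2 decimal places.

+1.73%

T = 2/12 years.
CIP forward (MXN per USD) = 13.578 × 1.0053141/1.0024196 = 13.617207.
(F − S)/S ÷ T = (13.617207 − 13.578)/13.578/(2/12) = 0.017325 → 1.73%.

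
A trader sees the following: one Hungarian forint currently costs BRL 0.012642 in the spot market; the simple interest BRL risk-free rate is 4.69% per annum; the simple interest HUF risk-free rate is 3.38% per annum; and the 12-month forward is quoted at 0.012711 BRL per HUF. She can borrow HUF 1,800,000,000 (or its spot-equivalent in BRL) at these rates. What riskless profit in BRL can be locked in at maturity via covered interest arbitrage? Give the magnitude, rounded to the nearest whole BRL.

T = 1 year.
Invest the HUF and cover forward: 1,800,000,000 × 1.033800 × 0.012711 = BRL 23,653,137.24.
Convert at spot and invest in BRL: 1,800,000,000 × 0.012642 × 1.046900 = BRL 23,822,837.64.
The quoted forward undervalues HUF, so borrow HUF, convert to BRL at spot, deposit the BRL at 4.69%, and buy HUF forward at 0.012711 to cover the loan.
The gap between the two covered legs is BRL 169,700.

BRL 169,700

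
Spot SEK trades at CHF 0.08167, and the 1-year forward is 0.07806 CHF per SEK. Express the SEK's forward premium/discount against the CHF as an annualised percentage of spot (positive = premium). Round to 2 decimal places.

-4.42%

T = 1 year.
SEK trades forward at -4.42023% vs spot over the period.
Per annum: -0.0442023 / 1 = -0.044202 = -4.42%.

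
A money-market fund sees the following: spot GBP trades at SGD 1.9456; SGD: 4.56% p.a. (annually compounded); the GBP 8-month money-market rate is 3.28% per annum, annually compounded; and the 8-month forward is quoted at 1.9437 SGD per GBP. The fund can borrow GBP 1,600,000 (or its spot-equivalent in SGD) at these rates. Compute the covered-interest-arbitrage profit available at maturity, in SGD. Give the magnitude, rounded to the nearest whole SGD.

T = 8/12 years.
Invest the GBP and cover forward: 1,600,000 × 1.021748839 × 1.9437 = SGD 3,177,557.15.
Convert at spot and invest in SGD: 1,600,000 × 1.9456 × 1.030173522 = SGD 3,206,888.97.
The quoted forward undervalues GBP, so borrow GBP, convert to SGD at spot, deposit the SGD at 4.56%, and buy GBP forward at 1.9437 to cover the loan.
Profit = 3,206,888.97 − 3,177,557.15 = SGD 29,332.

SGD 29,332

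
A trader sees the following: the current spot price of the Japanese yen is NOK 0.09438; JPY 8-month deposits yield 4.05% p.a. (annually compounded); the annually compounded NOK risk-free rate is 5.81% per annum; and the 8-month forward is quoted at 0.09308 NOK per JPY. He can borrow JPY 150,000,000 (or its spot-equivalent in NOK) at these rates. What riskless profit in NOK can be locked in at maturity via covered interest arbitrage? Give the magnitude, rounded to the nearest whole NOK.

NOK 363,696

T = 8/12 years.
Route A — deposit JPY, sell forward: 150,000,000 × 1.026820955 × 0.09308 = NOK 14,336,474.17.
Route B — convert at spot, deposit NOK: 150,000,000 × 0.09438 × 1.0383676346 = NOK 14,700,170.60.
The quoted forward undervalues JPY, so borrow JPY, convert to NOK at spot, deposit the NOK at 5.81%, and buy JPY forward at 0.09308 to cover the loan.
The gap between the two covered legs is NOK 363,696.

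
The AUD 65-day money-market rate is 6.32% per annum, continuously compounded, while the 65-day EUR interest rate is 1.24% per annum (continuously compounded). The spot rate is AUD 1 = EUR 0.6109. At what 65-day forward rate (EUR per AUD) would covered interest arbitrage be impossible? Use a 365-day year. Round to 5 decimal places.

T = 65/365 years.
EUR accumulates by e^(0.0124×65/365) = 1.0022107.
AUD accumulates by e^(0.0632×65/365) = 1.0113184.
So F = 0.6109 × 1.0022107 / 1.0113184 = 0.6053984 (EUR/AUD).

0.60540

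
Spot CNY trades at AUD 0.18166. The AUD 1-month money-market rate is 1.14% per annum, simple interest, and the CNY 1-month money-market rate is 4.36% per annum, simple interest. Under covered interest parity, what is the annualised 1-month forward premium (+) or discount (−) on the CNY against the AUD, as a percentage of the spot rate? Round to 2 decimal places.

-3.21%

T = 1/12 years.
F = S · g_AUD/g_CNY = 0.18166 × 1.000950/1.0036333 = 0.18117432.
Annualised premium = (F − S)/S × (1/T) = (0.18117432 − 0.18166)/0.18166 ÷ (1/12) = -3.21%.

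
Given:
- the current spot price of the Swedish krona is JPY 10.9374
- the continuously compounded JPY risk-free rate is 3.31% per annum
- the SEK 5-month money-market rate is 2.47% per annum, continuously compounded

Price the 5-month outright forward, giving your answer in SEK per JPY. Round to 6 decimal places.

0.091110

T = 5/12 years.
JPY growth factor: e^(0.0331×5/12) = 1.0138872.
SEK growth factor: e^(0.0247×5/12) = 1.0103448.
Forward (JPY per SEK) = 10.9374 × 1.0138872 / 1.0103448 = 10.97575.
Invert for SEK per JPY: 1 / 10.97575 = 0.091110.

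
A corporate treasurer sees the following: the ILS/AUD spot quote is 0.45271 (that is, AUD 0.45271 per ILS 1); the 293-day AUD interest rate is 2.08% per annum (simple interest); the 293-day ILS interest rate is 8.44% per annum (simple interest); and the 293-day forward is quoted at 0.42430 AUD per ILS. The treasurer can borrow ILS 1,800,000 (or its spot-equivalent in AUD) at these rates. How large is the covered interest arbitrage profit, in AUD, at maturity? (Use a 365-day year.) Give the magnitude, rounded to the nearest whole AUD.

AUD 13,000

T = 293/365 years.
Invest the ILS and cover forward: 1,800,000 × 1.06775123 × 0.42430 = AUD 815,484.32.
Convert at spot and invest in AUD: 1,800,000 × 0.45271 × 1.01669699 = AUD 828,484.01.
The quoted forward undervalues ILS, so borrow ILS, convert to AUD at spot, deposit the AUD at 2.08%, and buy ILS forward at 0.42430 to cover the loan.
Profit = 828,484.01 − 815,484.32 = AUD 13,000.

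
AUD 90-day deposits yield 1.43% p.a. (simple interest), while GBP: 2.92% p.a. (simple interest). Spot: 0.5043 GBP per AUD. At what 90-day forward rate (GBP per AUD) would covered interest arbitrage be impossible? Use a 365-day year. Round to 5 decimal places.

0.50615

T = 90/365 years.
GBP growth factor: 1 + 0.0292×90/365 = 1.007200.
AUD accumulates by 1 + 0.0143×90/365 = 1.003526.
CIP: F = S · (grow GBP)/(grow AUD) = 0.5043 × 1.007200/1.003526 = 0.5061463 GBP per AUD.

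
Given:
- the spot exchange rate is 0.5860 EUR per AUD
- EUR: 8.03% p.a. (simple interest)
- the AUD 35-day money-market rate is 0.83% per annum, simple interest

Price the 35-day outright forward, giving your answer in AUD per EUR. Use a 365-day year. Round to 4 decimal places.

T = 35/365 years.
Growth of 1 EUR over T: 1 + 0.0803×35/365 = 1.007700.
AUD growth factor: 1 + 0.0083×35/365 = 1.0007959.
Forward (EUR per AUD) = 0.586 × 1.007700 / 1.0007959 = 0.5900426.
Quoted the other way: 1/0.5900426 = 1.6948 AUD per EUR.

1.6948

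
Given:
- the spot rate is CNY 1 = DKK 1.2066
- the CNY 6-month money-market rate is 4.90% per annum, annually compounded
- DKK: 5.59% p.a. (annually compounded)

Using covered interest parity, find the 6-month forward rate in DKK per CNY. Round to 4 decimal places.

T = 6/12 years.
Growth of 1 DKK over T: (1 + 0.0559)^(6/12) = 1.0275699.
Growth of 1 CNY over T: (1 + 0.0490)^(6/12) = 1.024207.
Forward (DKK per CNY) = 1.2066 × 1.0275699 / 1.024207 = 1.210562.

1.2106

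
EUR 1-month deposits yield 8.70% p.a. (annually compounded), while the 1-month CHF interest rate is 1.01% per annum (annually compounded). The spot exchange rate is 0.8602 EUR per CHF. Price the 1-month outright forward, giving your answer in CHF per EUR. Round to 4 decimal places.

1.1554

T = 1/12 years.
EUR growth factor: (1 + 0.0870)^(1/12) = 1.006976.
Growth of 1 CHF over T: (1 + 0.0101)^(1/12) = 1.0008378.
Forward (EUR per CHF) = 0.8602 × 1.006976 / 1.0008378 = 0.8654757.
Quoted the other way: 1/0.8654757 = 1.1554 CHF per EUR.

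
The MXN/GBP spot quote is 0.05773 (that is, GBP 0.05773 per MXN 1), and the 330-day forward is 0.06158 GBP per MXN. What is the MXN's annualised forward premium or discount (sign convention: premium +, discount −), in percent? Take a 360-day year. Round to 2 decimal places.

+7.28%

T = 330/360 years.
(F − S)/S = (0.06158 − 0.05773)/0.05773 = 0.0666898.
×(1/T) gives 7.28% p.a.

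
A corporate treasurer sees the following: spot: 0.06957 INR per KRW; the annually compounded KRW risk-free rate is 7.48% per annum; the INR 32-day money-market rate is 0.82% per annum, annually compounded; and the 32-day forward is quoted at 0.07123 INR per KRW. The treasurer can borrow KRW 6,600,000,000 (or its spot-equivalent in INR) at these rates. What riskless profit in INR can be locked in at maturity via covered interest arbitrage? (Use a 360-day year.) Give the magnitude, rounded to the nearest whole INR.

INR 13,646,630

T = 32/360 years.
Invest the KRW and cover forward: 6,600,000,000 × 1.00643256489 × 0.07123 = INR 473,142,064.54.
Convert at spot and invest in INR: 6,600,000,000 × 0.06957 × 1.00072618022 = INR 459,495,434.36.
The quoted forward overvalues KRW, so borrow INR, buy KRW at spot, deposit the KRW at 7.48%, and sell the proceeds forward at 0.07123.
Arbitrage profit = |473,142,064.54 − 459,495,434.36| = INR 13,646,630.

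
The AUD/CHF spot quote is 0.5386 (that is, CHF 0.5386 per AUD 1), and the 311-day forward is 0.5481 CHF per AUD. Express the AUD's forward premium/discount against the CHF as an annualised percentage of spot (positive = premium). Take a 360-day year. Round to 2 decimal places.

+2.04%

T = 311/360 years.
(F − S)/S = (0.5481 − 0.5386)/0.5386 = 0.0176383.
Annualise by dividing by T: 0.0176383 / (311/360) = 0.020417 → 2.04%.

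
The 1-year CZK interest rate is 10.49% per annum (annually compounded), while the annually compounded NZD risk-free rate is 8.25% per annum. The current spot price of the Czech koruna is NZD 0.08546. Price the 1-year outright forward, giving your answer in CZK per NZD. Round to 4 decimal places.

T = 1 year.
Growth of 1 NZD over T: (1 + 0.0825)^1 = 1.082500.
Growth of 1 CZK over T: (1 + 0.1049)^1 = 1.104900.
CIP: F = S · (grow NZD)/(grow CZK) = 0.08546 × 1.082500/1.104900 = 0.083727441 NZD per CZK.
Quoted the other way: 1/0.083727441 = 11.9435 CZK per NZD.

11.9435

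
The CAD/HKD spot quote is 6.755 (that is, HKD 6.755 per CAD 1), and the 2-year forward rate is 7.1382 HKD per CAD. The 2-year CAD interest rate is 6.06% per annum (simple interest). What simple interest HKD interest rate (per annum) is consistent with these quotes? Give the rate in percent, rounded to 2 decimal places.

T = 2 years.
F/S = 7.1382/6.755 = 1.0567283 = (growth of HKD) / (growth of CAD).
The CAD side grows by 1 + 0.0606×2 = 1.121200.
So the HKD growth factor = 1.1848038.
r = (1.1848038 − 1)/2 = 0.092402 → 9.24%.

9.24%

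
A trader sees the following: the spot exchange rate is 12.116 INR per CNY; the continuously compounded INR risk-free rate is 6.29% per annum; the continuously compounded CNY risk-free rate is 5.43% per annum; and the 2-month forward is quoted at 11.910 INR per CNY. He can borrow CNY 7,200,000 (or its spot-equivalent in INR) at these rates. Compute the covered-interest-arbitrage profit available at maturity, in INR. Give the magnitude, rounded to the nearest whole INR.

INR 1,622,948

T = 2/12 years.
Keep in CNY, deliver into the forward: 7,200,000·1.0090910751·11.910 = INR 86,531,577.87.
Swap to INR now, deposit: 7,200,000·12.116·1.010538476 = INR 88,154,526.06.
The quoted forward undervalues CNY, so borrow CNY, convert to INR at spot, deposit the INR at 6.29%, and buy CNY forward at 11.910 to cover the loan.
The gap between the two covered legs is INR 1,622,948.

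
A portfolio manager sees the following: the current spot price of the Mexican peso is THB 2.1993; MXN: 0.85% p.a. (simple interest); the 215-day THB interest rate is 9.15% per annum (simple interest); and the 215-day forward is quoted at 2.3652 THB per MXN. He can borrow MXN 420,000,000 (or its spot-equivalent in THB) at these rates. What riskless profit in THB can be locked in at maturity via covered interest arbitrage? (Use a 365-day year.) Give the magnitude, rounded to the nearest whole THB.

T = 215/365 years.
Route A — deposit MXN, sell forward: 420,000,000 × 1.00500684932 × 2.3652 = THB 998,357,724.00.
Route B — convert at spot, deposit THB: 420,000,000 × 2.1993 × 1.05389726027 = THB 973,491,222.69.
The quoted forward overvalues MXN, so borrow THB, buy MXN at spot, deposit the MXN at 0.85%, and sell the proceeds forward at 2.3652.
Arbitrage profit = |998,357,724.00 − 973,491,222.69| = THB 24,866,501.

THB 24,866,501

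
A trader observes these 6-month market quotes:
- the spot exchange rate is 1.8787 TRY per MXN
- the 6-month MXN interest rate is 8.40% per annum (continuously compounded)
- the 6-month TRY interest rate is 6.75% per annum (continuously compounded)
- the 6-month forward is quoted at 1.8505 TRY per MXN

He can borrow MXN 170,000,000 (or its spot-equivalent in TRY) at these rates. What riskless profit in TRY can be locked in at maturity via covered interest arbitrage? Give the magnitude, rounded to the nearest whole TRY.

TRY 2,263,042

T = 6/12 years.
Keep in MXN, deliver into the forward: 170,000,000·1.04289447875·1.8505 = TRY 328,078,959.60.
Swap to TRY now, deposit: 170,000,000·1.8787·1.0343259929 = TRY 330,342,001.29.
The quoted forward undervalues MXN, so borrow MXN, convert to TRY at spot, deposit the TRY at 6.75%, and buy MXN forward at 1.8505 to cover the loan.
Profit = 330,342,001.29 − 328,078,959.60 = TRY 2,263,042.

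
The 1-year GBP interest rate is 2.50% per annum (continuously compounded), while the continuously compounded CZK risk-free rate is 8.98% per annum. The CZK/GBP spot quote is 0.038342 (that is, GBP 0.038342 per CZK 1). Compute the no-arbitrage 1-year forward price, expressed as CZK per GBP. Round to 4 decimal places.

27.8271

T = 1 year.
Growth of 1 GBP over T: e^(0.0250×1) = 1.02531512.
CZK accumulates by e^(0.0898×1) = 1.09395547.
CIP: F = S · (grow GBP)/(grow CZK) = 0.038342 × 1.02531512/1.09395547 = 0.035936227 GBP per CZK.
Quoted the other way: 1/0.035936227 = 27.8271 CZK per GBP.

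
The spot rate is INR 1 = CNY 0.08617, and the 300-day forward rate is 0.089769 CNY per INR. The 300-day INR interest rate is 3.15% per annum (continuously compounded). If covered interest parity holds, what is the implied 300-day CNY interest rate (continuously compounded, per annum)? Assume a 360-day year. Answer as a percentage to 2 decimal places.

8.06%

T = 300/360 years.
By CIP, F/S equals the CNY-to-INR growth ratio: 0.089769/0.08617 = 1.0417663.
The INR side grows by e^(0.0315×300/360) = 1.0265976.
That pins the CNY growth at 1.0694748.
Take logs: ln 1.0694748 / (300/360) = 0.080601, so 8.06%.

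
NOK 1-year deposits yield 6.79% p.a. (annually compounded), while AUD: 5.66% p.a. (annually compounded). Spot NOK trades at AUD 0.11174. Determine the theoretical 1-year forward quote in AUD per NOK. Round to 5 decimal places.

0.11056

T = 1 year.
AUD growth factor: (1 + 0.0566)^1 = 1.056600.
Growth of 1 NOK over T: (1 + 0.0679)^1 = 1.067900.
CIP: F = S · (grow AUD)/(grow NOK) = 0.11174 × 1.056600/1.067900 = 0.1105576 AUD per NOK.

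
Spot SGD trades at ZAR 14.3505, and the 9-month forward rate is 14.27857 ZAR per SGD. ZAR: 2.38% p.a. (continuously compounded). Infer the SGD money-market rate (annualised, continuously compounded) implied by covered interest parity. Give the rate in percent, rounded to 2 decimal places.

T = 9/12 years.
F/S = 14.27857/14.3505 = 0.9949876 = (growth of ZAR) / (growth of SGD).
ZAR growth factor: e^(0.0238×9/12) = 1.0180103.
So the SGD growth factor = 1.0231387.
r = ln(1.0231387)/(9/12) = 0.030500 → 3.05%.

3.05%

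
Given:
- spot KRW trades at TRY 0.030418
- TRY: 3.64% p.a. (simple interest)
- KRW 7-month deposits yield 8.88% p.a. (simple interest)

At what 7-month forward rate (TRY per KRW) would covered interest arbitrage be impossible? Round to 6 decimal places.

T = 7/12 years.
TRY accumulates by 1 + 0.0364×7/12 = 1.0212333.
KRW growth factor: 1 + 0.0888×7/12 = 1.051800.
So F = 0.030418 × 1.0212333 / 1.051800 = 0.02953401 (TRY/KRW).

0.029534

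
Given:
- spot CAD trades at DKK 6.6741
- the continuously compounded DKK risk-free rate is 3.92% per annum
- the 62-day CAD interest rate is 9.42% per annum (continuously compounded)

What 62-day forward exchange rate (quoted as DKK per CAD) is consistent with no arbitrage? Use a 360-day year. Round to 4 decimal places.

T = 62/360 years.
DKK growth factor: e^(0.0392×62/360) = 1.006774.
Growth of 1 CAD over T: e^(0.0942×62/360) = 1.0163556.
Forward (DKK per CAD) = 6.6741 × 1.006774 / 1.0163556 = 6.611181.

6.6112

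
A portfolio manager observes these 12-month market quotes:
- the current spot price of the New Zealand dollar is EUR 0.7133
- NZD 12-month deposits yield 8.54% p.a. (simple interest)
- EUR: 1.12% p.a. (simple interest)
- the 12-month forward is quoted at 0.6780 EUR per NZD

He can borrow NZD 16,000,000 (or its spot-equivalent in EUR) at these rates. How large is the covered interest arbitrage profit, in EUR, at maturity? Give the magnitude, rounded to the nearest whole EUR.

EUR 233,796

T = 1 year.
Invest the NZD and cover forward: 16,000,000 × 1.085400 × 0.6780 = EUR 11,774,419.20.
Convert at spot and invest in EUR: 16,000,000 × 0.7133 × 1.011200 = EUR 11,540,623.36.
The quoted forward overvalues NZD, so borrow EUR, buy NZD at spot, deposit the NZD at 8.54%, and sell the proceeds forward at 0.6780.
Arbitrage profit = |11,774,419.20 − 11,540,623.36| = EUR 233,796.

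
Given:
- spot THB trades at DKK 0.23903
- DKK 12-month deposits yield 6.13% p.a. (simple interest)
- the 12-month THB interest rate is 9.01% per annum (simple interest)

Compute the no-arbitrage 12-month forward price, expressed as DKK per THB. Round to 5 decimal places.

0.23271

T = 1 year.
DKK growth factor: 1 + 0.0613×1 = 1.061300.
Growth of 1 THB over T: 1 + 0.0901×1 = 1.090100.
So F = 0.23903 × 1.061300 / 1.090100 = 0.2327149 (DKK/THB).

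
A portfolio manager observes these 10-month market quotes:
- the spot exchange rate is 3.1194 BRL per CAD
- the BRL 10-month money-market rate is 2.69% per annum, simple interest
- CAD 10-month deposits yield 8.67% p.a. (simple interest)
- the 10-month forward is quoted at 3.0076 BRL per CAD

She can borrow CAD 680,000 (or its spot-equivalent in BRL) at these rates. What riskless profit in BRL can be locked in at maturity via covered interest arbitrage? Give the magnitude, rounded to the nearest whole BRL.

T = 10/12 years.
Route A — deposit CAD, sell forward: 680,000 × 1.072250 × 3.0076 = BRL 2,192,931.39.
Route B — convert at spot, deposit BRL: 680,000 × 3.1194 × 1.022416667 = BRL 2,168,742.05.
The quoted forward overvalues CAD, so borrow BRL, buy CAD at spot, deposit the CAD at 8.67%, and sell the proceeds forward at 3.0076.
Profit = 2,192,931.39 − 2,168,742.05 = BRL 24,189.

BRL 24,189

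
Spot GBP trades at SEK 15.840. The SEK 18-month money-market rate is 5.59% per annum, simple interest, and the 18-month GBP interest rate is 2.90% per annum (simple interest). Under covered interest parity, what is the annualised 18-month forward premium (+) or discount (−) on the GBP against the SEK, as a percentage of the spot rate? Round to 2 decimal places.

T = 18/12 years.
No-arbitrage forward: 15.84 × 1.083850 / 1.043500 = 16.452500 SEK/GBP.
(F − S)/S ÷ T = (16.452500 − 15.84)/15.84/(18/12) = 0.025779 → 2.58%.

+2.58%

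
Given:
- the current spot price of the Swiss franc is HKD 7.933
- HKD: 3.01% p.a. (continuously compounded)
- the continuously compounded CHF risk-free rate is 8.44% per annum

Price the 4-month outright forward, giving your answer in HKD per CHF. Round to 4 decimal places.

T = 4/12 years.
HKD accumulates by e^(0.0301×4/12) = 1.0100838.
CHF growth factor: e^(0.0844×4/12) = 1.0285328.
Forward (HKD per CHF) = 7.933 × 1.0100838 / 1.0285328 = 7.790704.

7.7907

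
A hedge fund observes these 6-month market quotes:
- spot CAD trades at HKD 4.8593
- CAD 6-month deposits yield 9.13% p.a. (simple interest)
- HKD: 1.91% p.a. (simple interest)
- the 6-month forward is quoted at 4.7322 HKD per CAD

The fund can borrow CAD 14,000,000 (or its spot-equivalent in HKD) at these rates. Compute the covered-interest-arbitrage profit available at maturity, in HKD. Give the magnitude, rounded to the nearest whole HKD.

T = 6/12 years.
Invest the CAD and cover forward: 14,000,000 × 1.045650 × 4.7322 = HKD 69,275,149.02.
Convert at spot and invest in HKD: 14,000,000 × 4.8593 × 1.009550 = HKD 68,679,888.41.
The quoted forward overvalues CAD, so borrow HKD, buy CAD at spot, deposit the CAD at 9.13%, and sell the proceeds forward at 4.7322.
The gap between the two covered legs is HKD 595,261.

HKD 595,261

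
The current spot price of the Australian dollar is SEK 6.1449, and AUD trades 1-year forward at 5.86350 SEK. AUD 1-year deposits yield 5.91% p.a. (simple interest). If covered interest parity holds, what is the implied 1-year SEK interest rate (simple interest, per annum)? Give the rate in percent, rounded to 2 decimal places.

T = 1 year.
By CIP, F/S equals the SEK-to-AUD growth ratio: 5.8635/6.1449 = 0.9542059.
AUD growth factor: 1 + 0.0591×1 = 1.059100.
Hence g_SEK = 1.0105995.
(1.0105995 − 1)/T = 0.010600, i.e. 1.06%.

1.06%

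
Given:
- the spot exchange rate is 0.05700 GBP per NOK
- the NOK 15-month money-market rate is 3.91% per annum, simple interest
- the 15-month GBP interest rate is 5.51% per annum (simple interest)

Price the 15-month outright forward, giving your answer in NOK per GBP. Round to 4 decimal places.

17.2156

T = 15/12 years.
GBP growth factor: 1 + 0.0551×15/12 = 1.068875.
NOK accumulates by 1 + 0.0391×15/12 = 1.048875.
CIP: F = S · (grow GBP)/(grow NOK) = 0.057 × 1.068875/1.048875 = 0.058086879 GBP per NOK.
Quoted the other way: 1/0.058086879 = 17.2156 NOK per GBP.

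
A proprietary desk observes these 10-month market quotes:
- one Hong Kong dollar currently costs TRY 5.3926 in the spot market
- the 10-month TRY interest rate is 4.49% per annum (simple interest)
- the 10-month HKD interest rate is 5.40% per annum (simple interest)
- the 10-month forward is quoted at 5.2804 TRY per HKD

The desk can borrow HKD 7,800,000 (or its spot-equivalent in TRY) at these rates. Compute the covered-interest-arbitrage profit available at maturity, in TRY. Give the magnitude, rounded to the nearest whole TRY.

TRY 595,570

T = 10/12 years.
Invest the HKD and cover forward: 7,800,000 × 1.045000 × 5.2804 = TRY 43,040,540.40.
Convert at spot and invest in TRY: 7,800,000 × 5.3926 × 1.0374166667 = TRY 43,636,110.31.
The quoted forward undervalues HKD, so borrow HKD, convert to TRY at spot, deposit the TRY at 4.49%, and buy HKD forward at 5.2804 to cover the loan.
Profit = 43,636,110.31 − 43,040,540.40 = TRY 595,570.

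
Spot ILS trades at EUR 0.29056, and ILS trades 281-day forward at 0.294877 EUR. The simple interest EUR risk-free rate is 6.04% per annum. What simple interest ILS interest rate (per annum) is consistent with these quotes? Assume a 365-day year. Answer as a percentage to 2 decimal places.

4.05%

T = 281/365 years.
CIP gives F = S · g_EUR/g_ILS, so g_EUR/g_ILS = 0.294877/0.29056 = 1.0148575.
EUR growth factor: 1 + 0.0604×281/365 = 1.0464997.
That pins the ILS growth at 1.031179.
r = (1.031179 − 1)/(281/365) = 0.040499 → 4.05%.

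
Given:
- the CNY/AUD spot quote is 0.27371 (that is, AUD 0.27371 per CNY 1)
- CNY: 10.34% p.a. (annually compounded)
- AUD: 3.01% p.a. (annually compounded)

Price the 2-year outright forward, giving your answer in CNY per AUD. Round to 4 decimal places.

4.1920

T = 2 years.
AUD growth factor: (1 + 0.0301)^2 = 1.061106.
CNY accumulates by (1 + 0.1034)^2 = 1.2174916.
CIP: F = S · (grow AUD)/(grow CNY) = 0.27371 × 1.061106/1.2174916 = 0.2385522 AUD per CNY.
Invert for CNY per AUD: 1 / 0.2385522 = 4.1920.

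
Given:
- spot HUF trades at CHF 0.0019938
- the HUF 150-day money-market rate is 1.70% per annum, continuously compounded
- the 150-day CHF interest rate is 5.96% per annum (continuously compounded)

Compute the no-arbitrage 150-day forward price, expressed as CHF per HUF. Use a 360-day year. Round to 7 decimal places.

0.0020295

T = 150/360 years.
CHF accumulates by e^(0.0596×150/360) = 1.0251442.
HUF accumulates by e^(0.0170×150/360) = 1.0071085.
Forward (CHF per HUF) = 0.0019938 × 1.0251442 / 1.0071085 = 0.002029506.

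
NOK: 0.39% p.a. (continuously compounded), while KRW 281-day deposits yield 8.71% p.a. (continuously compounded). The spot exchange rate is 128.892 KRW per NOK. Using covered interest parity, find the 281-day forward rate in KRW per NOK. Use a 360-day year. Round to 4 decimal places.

137.5403

T = 281/360 years.
KRW growth factor: e^(0.0871×281/360) = 1.07035074.
NOK growth factor: e^(0.0039×281/360) = 1.003048805.
Forward (KRW per NOK) = 128.892 × 1.07035074 / 1.003048805 = 137.540314.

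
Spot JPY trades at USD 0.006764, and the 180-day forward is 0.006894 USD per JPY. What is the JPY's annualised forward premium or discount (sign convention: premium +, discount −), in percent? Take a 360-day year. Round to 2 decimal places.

T = 180/360 years.
JPY trades forward at +1.92194% vs spot over the period.
Per annum: 0.0192194 / (180/360) = 0.038439 = 3.84%.

+3.84%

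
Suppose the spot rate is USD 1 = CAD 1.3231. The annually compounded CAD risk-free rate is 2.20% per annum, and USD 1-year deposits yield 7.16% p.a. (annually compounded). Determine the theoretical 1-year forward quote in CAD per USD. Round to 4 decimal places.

1.2619

T = 1 year.
CAD growth factor: (1 + 0.0220)^1 = 1.022000.
Growth of 1 USD over T: (1 + 0.0716)^1 = 1.071600.
So F = 1.3231 × 1.022000 / 1.071600 = 1.261859 (CAD/USD).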